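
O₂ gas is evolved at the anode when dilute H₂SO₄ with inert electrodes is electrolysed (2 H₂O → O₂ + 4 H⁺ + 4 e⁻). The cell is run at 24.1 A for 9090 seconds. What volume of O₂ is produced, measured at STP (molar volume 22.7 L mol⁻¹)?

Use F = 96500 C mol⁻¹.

Q = I·t = 24.10 A × 9090.0 s = 219100 C.
n(e⁻) = Q/F = 219100 / 96500 = 2.270 mol.
4 electrons are transferred per O₂ molecule, so n(O₂) = 2.270 / 4 = 0.5675 mol.
V = n × V_m = 0.5675 × 22.7 = 12.9 L.

12.9 L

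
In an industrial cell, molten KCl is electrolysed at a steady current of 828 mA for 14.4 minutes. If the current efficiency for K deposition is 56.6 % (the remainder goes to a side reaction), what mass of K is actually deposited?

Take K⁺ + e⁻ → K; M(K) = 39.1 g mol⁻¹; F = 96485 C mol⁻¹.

0.164 g

Q = I·t = 0.8280 × 864.00 = 715.4 C.
n(e⁻) = 715.4/96485 = 0.007415 mol; theoretically n(K) = 0.007415/1 = 0.007415 mol, m_theo = 0.2899 g.
At 56.6 % efficiency, m_actual = 0.566 × 0.2899 = 0.164 g.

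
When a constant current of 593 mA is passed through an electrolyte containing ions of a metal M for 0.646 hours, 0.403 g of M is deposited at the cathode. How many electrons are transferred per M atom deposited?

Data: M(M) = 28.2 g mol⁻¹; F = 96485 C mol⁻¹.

Q = I·t = 0.5930 A × 2325.6 s = 1379 C, so n(e⁻) = 1379/96485 = 0.01429 mol.
n(M) deposited = 0.403 / 28.2 = 0.01429 mol.
Electrons per atom = n(e⁻)/n(M) = 0.01429 / 0.01429 = 1.00 ≈ 1, so the ion is M⁺.

1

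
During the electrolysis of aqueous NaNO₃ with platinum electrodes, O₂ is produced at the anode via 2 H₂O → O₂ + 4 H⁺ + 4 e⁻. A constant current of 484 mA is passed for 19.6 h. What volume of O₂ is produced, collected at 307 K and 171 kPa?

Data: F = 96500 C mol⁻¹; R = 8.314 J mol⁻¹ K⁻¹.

Q = I·t = 0.4840 A × 70560 s = 34150 C.
n(e⁻) = Q/F = 34150 / 96500 = 0.3539 mol.
4 electrons are transferred per O₂ molecule, so n(O₂) = 0.3539 / 4 = 0.08847 mol.
V = nRT/P = (0.08847 × 8.314 × 307) / (171 × 10³ Pa) = 0.00132 m³ = 1.32 L.

1.32 L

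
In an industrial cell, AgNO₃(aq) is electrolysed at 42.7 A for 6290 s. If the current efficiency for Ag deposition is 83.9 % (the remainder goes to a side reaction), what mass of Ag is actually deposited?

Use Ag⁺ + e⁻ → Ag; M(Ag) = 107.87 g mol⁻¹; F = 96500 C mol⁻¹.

252 g

Q = I·t = 42.70 × 6290.0 = 268600 C.
n(e⁻) = 268600/96500 = 2.783 mol; theoretically n(Ag) = 2.783/1 = 2.783 mol, m_theo = 300.2 g.
At 83.9 % efficiency, m_actual = 0.839 × 300.2 = 252 g.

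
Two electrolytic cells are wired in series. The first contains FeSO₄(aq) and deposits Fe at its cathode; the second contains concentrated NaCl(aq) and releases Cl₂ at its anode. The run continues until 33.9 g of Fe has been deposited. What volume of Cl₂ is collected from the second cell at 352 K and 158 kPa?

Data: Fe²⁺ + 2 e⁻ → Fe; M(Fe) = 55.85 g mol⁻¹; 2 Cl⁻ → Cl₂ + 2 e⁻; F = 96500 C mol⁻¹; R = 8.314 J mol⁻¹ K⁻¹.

n(Fe) = 33.9 / 55.85 = 0.6070 mol, so n(e⁻) = 2 × 0.6070 = 1.214 mol.
The cells are in series, so the same 1.214 mol of electrons passes through the second cell.
2 Cl⁻ → Cl₂ + 2 e⁻ — 2 mol e⁻ per mol Cl₂, so n(Cl₂) = 1.214/2 = 0.6070 mol.
V = nRT/P = (0.6070 × 8.314 × 352) / (158 × 10³) = 0.0112 m³ = 11.2 L.

11.2 L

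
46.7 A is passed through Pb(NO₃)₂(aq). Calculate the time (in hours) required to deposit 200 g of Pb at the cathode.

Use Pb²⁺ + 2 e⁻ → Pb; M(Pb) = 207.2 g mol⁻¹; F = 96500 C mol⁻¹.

1.11 h

n(Pb) = m/M = 200 / 207.2 = 0.9653 mol.
Each Pb atom requires 2 electrons, so n(e⁻) = 2 × 0.9653 = 1.931 mol.
Q = n(e⁻)·F = 1.931 × 96500 = 186300 C.
t = Q/I = 186300 / 46.70 A = 3989 s = 1.11 h.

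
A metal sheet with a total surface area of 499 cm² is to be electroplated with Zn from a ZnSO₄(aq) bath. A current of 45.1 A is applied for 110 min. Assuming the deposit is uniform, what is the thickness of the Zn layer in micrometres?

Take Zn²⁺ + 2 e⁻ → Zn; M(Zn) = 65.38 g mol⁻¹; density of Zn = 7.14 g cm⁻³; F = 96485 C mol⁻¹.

Q = I·t = 45.10 × 6600.0 = 297700 C; n(e⁻) = 3.085 mol.
n(Zn) = n(e⁻)/2 = 1.543 mol, so m = 1.543 × 65.38 = 100.8 g.
Volume = m/ρ = 100.8 / 7.14 = 14.12 cm³.
Thickness = V/A = 14.12 / 499 = 0.0283 cm = 283 μm.

283 μm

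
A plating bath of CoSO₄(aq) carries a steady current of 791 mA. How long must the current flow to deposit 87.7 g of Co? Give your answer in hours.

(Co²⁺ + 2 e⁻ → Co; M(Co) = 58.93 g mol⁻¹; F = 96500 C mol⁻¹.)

n(Co) = m/M = 87.7 / 58.93 = 1.488 mol.
Each Co atom requires 2 electrons, so n(e⁻) = 2 × 1.488 = 2.976 mol.
Q = n(e⁻)·F = 2.976 × 96500 = 287200 C.
t = Q/I = 287200 / 0.7910 A = 363100 s = 101 h.

101 h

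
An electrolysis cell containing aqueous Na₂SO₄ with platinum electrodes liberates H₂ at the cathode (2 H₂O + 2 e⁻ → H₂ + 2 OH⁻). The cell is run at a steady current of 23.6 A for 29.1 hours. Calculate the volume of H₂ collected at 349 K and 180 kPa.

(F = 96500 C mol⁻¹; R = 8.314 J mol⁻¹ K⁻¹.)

206 L

Q = I·t = 23.60 A × 104760 s = 2472000 C.
n(e⁻) = Q/F = 2472000 / 96500 = 25.62 mol.
2 electrons are transferred per H₂ molecule, so n(H₂) = 25.62 / 2 = 12.81 mol.
V = nRT/P = (12.81 × 8.314 × 349) / (180 × 10³ Pa) = 0.206 m³ = 206 L.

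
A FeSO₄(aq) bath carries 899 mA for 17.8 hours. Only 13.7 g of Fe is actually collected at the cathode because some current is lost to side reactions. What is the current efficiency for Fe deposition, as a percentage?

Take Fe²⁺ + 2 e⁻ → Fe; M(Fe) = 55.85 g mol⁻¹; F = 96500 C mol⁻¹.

82.2 %

Q = I·t = 0.8990 × 64080 = 57610 C; n(e⁻) = 57610/96500 = 0.5970 mol.
Theoretical n(Fe) = n(e⁻)/2 = 0.2985 mol, i.e. m_theo = 0.2985 × 55.85 = 16.67 g.
Efficiency = m_actual / m_theo = 13.7 / 16.67 = 82.2 %.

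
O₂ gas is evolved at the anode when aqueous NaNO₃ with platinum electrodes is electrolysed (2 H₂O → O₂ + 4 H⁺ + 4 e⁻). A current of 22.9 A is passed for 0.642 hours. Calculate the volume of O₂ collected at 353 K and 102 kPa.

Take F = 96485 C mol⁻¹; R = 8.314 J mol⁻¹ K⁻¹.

Q = I·t = 22.90 A × 2311.2 s = 52930 C.
n(e⁻) = Q/F = 52930 / 96485 = 0.5485 mol.
4 electrons are transferred per O₂ molecule, so n(O₂) = 0.5485 / 4 = 0.1371 mol.
V = nRT/P = (0.1371 × 8.314 × 353) / (102 × 10³ Pa) = 0.00395 m³ = 3.95 L.

3.95 L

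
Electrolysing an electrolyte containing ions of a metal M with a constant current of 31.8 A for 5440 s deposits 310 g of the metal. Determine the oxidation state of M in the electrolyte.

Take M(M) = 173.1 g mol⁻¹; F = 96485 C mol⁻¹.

Q = I·t = 31.80 A × 5440.0 s = 173000 C, so n(e⁻) = 173000/96485 = 1.793 mol.
n(M) deposited = 310 / 173.1 = 1.791 mol.
Electrons per atom = n(e⁻)/n(M) = 1.793 / 1.791 = 1.00 ≈ 1, so the ion is M⁺.

+1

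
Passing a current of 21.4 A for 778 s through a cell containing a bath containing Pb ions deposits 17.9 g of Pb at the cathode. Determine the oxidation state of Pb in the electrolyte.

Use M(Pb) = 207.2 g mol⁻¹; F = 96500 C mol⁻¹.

+2

Q = I·t = 21.40 A × 778.00 s = 16650 C, so n(e⁻) = 16650/96500 = 0.1725 mol.
n(Pb) deposited = 17.9 / 207.2 = 0.08639 mol.
Electrons per atom = n(e⁻)/n(Pb) = 0.1725 / 0.08639 = 2.00 ≈ 2, so the ion is Pb²⁺.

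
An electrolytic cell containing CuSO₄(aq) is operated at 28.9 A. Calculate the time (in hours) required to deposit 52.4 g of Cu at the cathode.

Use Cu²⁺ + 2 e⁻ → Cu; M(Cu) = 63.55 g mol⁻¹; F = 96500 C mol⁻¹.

1.53 h

n(Cu) = m/M = 52.4 / 63.55 = 0.8245 mol.
Each Cu atom requires 2 electrons, so n(e⁻) = 2 × 0.8245 = 1.649 mol.
Q = n(e⁻)·F = 1.649 × 96500 = 159100 C.
t = Q/I = 159100 / 28.90 A = 5506 s = 1.53 h.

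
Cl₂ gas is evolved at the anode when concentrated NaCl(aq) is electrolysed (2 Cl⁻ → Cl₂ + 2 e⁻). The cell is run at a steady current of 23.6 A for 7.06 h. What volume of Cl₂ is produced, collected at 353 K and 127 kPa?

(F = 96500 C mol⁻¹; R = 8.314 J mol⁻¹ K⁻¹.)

71.8 L

Q = I·t = 23.60 A × 25416 s = 599800 C.
n(e⁻) = Q/F = 599800 / 96500 = 6.216 mol.
2 electrons are transferred per Cl₂ molecule, so n(Cl₂) = 6.216 / 2 = 3.108 mol.
V = nRT/P = (3.108 × 8.314 × 353) / (127 × 10³ Pa) = 0.0718 m³ = 71.8 L.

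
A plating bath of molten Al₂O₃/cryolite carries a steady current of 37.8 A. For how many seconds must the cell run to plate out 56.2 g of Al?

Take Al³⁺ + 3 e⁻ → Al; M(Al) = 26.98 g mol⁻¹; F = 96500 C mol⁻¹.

16000 s

n(Al) = m/M = 56.2 / 26.98 = 2.083 mol.
Each Al atom requires 3 electrons, so n(e⁻) = 3 × 2.083 = 6.249 mol.
Q = n(e⁻)·F = 6.249 × 96500 = 603000 C.
t = Q/I = 603000 / 37.80 A = 15950 s.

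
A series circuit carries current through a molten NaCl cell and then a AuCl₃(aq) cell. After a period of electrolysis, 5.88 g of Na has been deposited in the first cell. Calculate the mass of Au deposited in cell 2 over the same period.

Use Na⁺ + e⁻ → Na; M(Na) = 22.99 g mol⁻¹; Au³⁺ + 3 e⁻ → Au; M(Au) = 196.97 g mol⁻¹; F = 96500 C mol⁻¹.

n(Na) = 5.88 / 22.99 = 0.2558 mol.
Since Na⁺ + e⁻ → Na, n(e⁻) passed = 1 × 0.2558 = 0.2558 mol.
Cells in series carry the same charge, so the same 0.2558 mol of electrons passes through cell 2.
Au³⁺ + 3 e⁻ → Au, so n(Au) = 0.2558 / 3 = 0.08525 mol.
m(Au) = 0.08525 × 196.97 = 16.8 g.

16.8 g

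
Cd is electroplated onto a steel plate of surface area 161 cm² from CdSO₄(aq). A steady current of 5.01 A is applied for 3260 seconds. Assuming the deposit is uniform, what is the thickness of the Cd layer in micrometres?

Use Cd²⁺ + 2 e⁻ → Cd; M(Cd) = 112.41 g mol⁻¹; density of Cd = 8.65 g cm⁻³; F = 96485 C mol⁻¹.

68.3 μm

Q = I·t = 5.010 × 3260.0 = 16330 C; n(e⁻) = 0.1693 mol.
n(Cd) = n(e⁻)/2 = 0.08464 mol, so m = 0.08464 × 112.41 = 9.514 g.
Volume = m/ρ = 9.514 / 8.65 = 1.100 cm³.
Thickness = V/A = 1.100 / 161 = 0.00683 cm = 68.3 μm.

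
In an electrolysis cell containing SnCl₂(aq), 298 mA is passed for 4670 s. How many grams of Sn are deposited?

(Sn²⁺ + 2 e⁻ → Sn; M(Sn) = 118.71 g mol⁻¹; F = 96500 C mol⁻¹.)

Q = I·t = 0.2980 A × 4670.0 s = 1392 C.
n(e⁻) = Q/F = 1392 / 96500 = 0.01442 mol.
Sn²⁺ + 2 e⁻ → Sn, so n(Sn) = n(e⁻)/2 = 0.007211 mol.
m = n·M = 0.007211 × 118.71 = 0.856 g.

0.856 g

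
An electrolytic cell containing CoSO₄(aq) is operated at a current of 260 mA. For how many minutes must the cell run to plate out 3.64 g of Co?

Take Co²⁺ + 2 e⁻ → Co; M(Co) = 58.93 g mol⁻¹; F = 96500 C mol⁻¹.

n(Co) = m/M = 3.64 / 58.93 = 0.06177 mol.
Each Co atom requires 2 electrons, so n(e⁻) = 2 × 0.06177 = 0.1235 mol.
Q = n(e⁻)·F = 0.1235 × 96500 = 11920 C.
t = Q/I = 11920 / 0.2600 A = 45850 s = 764 min.

764 min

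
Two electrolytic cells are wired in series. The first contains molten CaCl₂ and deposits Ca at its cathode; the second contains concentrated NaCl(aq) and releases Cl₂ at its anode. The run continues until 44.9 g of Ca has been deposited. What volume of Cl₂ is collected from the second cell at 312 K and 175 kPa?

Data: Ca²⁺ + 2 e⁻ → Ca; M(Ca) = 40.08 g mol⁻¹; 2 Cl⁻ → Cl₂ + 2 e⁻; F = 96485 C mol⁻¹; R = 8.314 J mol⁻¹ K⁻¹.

n(Ca) = 44.9 / 40.08 = 1.120 mol, so n(e⁻) = 2 × 1.120 = 2.241 mol.
The cells are in series, so the same 2.241 mol of electrons passes through the second cell.
2 Cl⁻ → Cl₂ + 2 e⁻ — 2 mol e⁻ per mol Cl₂, so n(Cl₂) = 2.241/2 = 1.120 mol.
V = nRT/P = (1.120 × 8.314 × 312) / (175 × 10³) = 0.0166 m³ = 16.6 L.

16.6 L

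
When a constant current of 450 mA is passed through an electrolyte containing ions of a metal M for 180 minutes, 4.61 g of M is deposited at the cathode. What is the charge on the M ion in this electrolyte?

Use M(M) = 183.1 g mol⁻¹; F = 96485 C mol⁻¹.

Q = I·t = 0.4500 A × 10800 s = 4860 C, so n(e⁻) = 4860/96485 = 0.05037 mol.
n(M) deposited = 4.61 / 183.1 = 0.02518 mol.
Electrons per atom = n(e⁻)/n(M) = 0.05037 / 0.02518 = 2.00 ≈ 2, so the ion is M²⁺.

+2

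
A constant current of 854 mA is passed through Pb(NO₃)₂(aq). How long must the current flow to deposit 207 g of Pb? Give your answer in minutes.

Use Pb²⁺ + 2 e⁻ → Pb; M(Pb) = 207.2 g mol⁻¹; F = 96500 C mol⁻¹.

3760 min

n(Pb) = m/M = 207 / 207.2 = 0.9990 mol.
Each Pb atom requires 2 electrons, so n(e⁻) = 2 × 0.9990 = 1.998 mol.
Q = n(e⁻)·F = 1.998 × 96500 = 192800 C.
t = Q/I = 192800 / 0.8540 A = 225800 s = 3760 min.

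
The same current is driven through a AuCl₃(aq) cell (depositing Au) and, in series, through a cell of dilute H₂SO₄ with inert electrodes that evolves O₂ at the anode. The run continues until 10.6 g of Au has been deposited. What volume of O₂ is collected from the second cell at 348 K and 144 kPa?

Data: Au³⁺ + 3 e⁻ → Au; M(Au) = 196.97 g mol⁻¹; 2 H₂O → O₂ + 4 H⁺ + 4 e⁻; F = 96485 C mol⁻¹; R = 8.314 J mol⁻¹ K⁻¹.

n(Au) = 10.6 / 196.97 = 0.05382 mol, so n(e⁻) = 3 × 0.05382 = 0.1614 mol.
The cells are in series, so the same 0.1614 mol of electrons passes through the second cell.
2 H₂O → O₂ + 4 H⁺ + 4 e⁻ — 4 mol e⁻ per mol O₂, so n(O₂) = 0.1614/4 = 0.04036 mol.
V = nRT/P = (0.04036 × 8.314 × 348) / (144 × 10³) = 8.11 × 10⁻⁴ m³ = 0.811 L.

0.811 L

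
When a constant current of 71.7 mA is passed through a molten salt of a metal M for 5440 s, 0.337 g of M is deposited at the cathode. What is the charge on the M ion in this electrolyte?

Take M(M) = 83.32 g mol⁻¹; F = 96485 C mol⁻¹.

+1

Q = I·t = 0.07170 A × 5440.0 s = 390.0 C, so n(e⁻) = 390.0/96485 = 0.004043 mol.
n(M) deposited = 0.337 / 83.32 = 0.004045 mol.
Electrons per atom = n(e⁻)/n(M) = 0.004043 / 0.004045 = 0.999 ≈ 1, so the ion is M⁺.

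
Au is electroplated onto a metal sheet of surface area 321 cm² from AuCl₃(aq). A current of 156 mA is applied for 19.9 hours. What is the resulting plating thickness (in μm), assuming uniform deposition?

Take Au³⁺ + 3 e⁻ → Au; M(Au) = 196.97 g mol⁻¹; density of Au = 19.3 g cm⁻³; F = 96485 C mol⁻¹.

12.3 μm

Q = I·t = 0.1560 × 71640 = 11180 C; n(e⁻) = 0.1158 mol.
n(Au) = n(e⁻)/3 = 0.03861 mol, so m = 0.03861 × 196.97 = 7.605 g.
Volume = m/ρ = 7.605 / 19.3 = 0.3940 cm³.
Thickness = V/A = 0.3940 / 321 = 0.00123 cm = 12.3 μm.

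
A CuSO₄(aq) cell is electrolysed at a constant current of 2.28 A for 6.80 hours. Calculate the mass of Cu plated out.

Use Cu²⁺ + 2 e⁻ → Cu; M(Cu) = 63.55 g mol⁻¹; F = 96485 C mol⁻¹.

Q = I·t = 2.280 A × 24480 s = 55810 C.
n(e⁻) = Q/F = 55810 / 96485 = 0.5785 mol.
Cu²⁺ + 2 e⁻ → Cu, so n(Cu) = n(e⁻)/2 = 0.2892 mol.
m = n·M = 0.2892 × 63.55 = 18.4 g.

18.4 g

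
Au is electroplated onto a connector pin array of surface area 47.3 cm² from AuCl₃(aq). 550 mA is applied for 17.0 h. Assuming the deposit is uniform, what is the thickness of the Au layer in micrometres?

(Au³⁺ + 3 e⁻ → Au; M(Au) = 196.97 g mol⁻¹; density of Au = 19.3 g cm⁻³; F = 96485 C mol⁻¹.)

Q = I·t = 0.5500 × 61200 = 33660 C; n(e⁻) = 0.3489 mol.
n(Au) = n(e⁻)/3 = 0.1163 mol, so m = 0.1163 × 196.97 = 22.91 g.
Volume = m/ρ = 22.91 / 19.3 = 1.187 cm³.
Thickness = V/A = 1.187 / 47.3 = 0.0251 cm = 251 μm.

251 μm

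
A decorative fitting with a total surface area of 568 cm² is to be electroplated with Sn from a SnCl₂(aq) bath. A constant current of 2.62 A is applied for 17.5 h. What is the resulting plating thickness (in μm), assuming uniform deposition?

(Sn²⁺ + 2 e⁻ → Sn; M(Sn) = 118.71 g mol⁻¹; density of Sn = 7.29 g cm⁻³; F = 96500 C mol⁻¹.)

245 μm

Q = I·t = 2.620 × 63000 = 165100 C; n(e⁻) = 1.710 mol.
n(Sn) = n(e⁻)/2 = 0.8552 mol, so m = 0.8552 × 118.71 = 101.5 g.
Volume = m/ρ = 101.5 / 7.29 = 13.93 cm³.
Thickness = V/A = 13.93 / 568 = 0.0245 cm = 245 μm.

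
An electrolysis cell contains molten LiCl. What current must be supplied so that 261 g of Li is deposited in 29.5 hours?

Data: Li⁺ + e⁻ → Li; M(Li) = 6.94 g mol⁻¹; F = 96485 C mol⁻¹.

34.2 A

n(Li) = 261 / 6.94 = 37.61 mol.
n(e⁻) = 1 × 37.61 = 37.61 mol.
Q = n(e⁻)·F = 37.61 × 96485 = 3629000 C.
I = Q/t = 3629000 / 106200 s = 34.2 A.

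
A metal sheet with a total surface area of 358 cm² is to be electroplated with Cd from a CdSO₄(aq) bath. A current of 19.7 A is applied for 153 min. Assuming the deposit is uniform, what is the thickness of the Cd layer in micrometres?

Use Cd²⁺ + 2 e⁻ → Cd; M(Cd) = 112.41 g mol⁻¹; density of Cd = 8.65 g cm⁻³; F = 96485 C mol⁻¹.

Q = I·t = 19.70 × 9180.0 = 180800 C; n(e⁻) = 1.874 mol.
n(Cd) = n(e⁻)/2 = 0.9372 mol, so m = 0.9372 × 112.41 = 105.3 g.
Volume = m/ρ = 105.3 / 8.65 = 12.18 cm³.
Thickness = V/A = 12.18 / 358 = 0.0340 cm = 340 μm.

340 μm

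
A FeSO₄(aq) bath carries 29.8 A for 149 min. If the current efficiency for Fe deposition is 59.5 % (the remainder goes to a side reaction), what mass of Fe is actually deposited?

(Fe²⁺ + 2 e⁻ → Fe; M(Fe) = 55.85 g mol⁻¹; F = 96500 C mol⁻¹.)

45.9 g

Q = I·t = 29.80 × 8940.0 = 266400 C.
n(e⁻) = 266400/96500 = 2.761 mol; theoretically n(Fe) = 2.761/2 = 1.380 mol, m_theo = 77.09 g.
At 59.5 % efficiency, m_actual = 0.595 × 77.09 = 45.9 g.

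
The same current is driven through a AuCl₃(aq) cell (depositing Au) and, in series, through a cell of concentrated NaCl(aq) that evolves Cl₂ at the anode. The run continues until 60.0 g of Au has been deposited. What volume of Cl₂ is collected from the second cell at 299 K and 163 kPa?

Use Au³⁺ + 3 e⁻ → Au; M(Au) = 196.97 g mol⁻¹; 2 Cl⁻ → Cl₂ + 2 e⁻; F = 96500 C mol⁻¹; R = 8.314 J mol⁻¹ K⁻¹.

n(Au) = 60.0 / 196.97 = 0.3046 mol, so n(e⁻) = 3 × 0.3046 = 0.9138 mol.
The cells are in series, so the same 0.9138 mol of electrons passes through the second cell.
2 Cl⁻ → Cl₂ + 2 e⁻ — 2 mol e⁻ per mol Cl₂, so n(Cl₂) = 0.9138/2 = 0.4569 mol.
V = nRT/P = (0.4569 × 8.314 × 299) / (163 × 10³) = 0.00697 m³ = 6.97 L.

6.97 L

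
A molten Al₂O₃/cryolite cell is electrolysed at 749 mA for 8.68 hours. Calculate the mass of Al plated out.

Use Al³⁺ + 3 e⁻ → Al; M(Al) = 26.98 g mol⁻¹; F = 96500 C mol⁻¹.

2.18 g

Q = I·t = 0.7490 A × 31248 s = 23400 C.
n(e⁻) = Q/F = 23400 / 96500 = 0.2425 mol.
Al³⁺ + 3 e⁻ → Al, so n(Al) = n(e⁻)/3 = 0.08085 mol.
m = n·M = 0.08085 × 26.98 = 2.18 g.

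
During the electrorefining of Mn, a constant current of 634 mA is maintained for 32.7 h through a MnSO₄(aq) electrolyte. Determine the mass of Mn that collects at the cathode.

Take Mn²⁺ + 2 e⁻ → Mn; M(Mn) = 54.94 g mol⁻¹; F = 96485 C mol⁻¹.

Q = I·t = 0.6340 A × 117720 s = 74630 C.
n(e⁻) = Q/F = 74630 / 96485 = 0.7735 mol.
Mn²⁺ + 2 e⁻ → Mn, so n(Mn) = n(e⁻)/2 = 0.3868 mol.
m = n·M = 0.3868 × 54.94 = 21.2 g.

21.2 g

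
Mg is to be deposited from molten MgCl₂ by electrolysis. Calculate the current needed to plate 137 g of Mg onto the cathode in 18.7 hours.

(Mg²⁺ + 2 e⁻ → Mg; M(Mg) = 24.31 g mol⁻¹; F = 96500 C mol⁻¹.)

n(Mg) = 137 / 24.31 = 5.636 mol.
n(e⁻) = 2 × 5.636 = 11.27 mol.
Q = n(e⁻)·F = 11.27 × 96500 = 1088000 C.
I = Q/t = 1088000 / 67320 s = 16.2 A.

16.2 A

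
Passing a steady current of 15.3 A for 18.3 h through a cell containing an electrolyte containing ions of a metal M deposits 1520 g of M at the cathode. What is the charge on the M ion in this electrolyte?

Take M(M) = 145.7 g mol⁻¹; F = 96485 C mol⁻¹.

+1

Q = I·t = 15.30 A × 65880 s = 1008000 C, so n(e⁻) = 1008000/96485 = 10.45 mol.
n(M) deposited = 1520 / 145.7 = 10.43 mol.
Electrons per atom = n(e⁻)/n(M) = 10.45 / 10.43 = 1.00 ≈ 1, so the ion is M⁺.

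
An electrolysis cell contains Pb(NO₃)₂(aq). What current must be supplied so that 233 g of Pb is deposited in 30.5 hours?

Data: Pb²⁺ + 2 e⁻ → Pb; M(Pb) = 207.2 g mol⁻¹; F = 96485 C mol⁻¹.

n(Pb) = 233 / 207.2 = 1.125 mol.
n(e⁻) = 2 × 1.125 = 2.249 mol.
Q = n(e⁻)·F = 2.249 × 96485 = 217000 C.
I = Q/t = 217000 / 109800 s = 1.98 A.

1.98 A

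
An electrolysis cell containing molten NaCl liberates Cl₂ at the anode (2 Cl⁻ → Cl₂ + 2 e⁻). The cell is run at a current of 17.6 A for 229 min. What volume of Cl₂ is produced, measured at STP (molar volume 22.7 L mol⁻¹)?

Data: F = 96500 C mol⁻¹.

Q = I·t = 17.60 A × 13740 s = 241800 C.
n(e⁻) = Q/F = 241800 / 96500 = 2.506 mol.
2 electrons are transferred per Cl₂ molecule, so n(Cl₂) = 2.506 / 2 = 1.253 mol.
V = n × V_m = 1.253 × 22.7 = 28.4 L.

28.4 L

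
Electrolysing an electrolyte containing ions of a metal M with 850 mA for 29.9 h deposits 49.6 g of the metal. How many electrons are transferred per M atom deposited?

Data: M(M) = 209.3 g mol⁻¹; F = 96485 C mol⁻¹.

Q = I·t = 0.8500 A × 107640 s = 91490 C, so n(e⁻) = 91490/96485 = 0.9483 mol.
n(M) deposited = 49.6 / 209.3 = 0.2370 mol.
Electrons per atom = n(e⁻)/n(M) = 0.9483 / 0.2370 = 4.00 ≈ 4, so the ion is M⁴⁺.

4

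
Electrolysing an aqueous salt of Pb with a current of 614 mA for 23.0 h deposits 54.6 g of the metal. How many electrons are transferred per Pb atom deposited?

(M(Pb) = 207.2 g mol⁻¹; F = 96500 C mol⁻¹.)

2

Q = I·t = 0.6140 A × 82800 s = 50840 C, so n(e⁻) = 50840/96500 = 0.5268 mol.
n(Pb) deposited = 54.6 / 207.2 = 0.2635 mol.
Electrons per atom = n(e⁻)/n(Pb) = 0.5268 / 0.2635 = 2.00 ≈ 2, so the ion is Pb²⁺.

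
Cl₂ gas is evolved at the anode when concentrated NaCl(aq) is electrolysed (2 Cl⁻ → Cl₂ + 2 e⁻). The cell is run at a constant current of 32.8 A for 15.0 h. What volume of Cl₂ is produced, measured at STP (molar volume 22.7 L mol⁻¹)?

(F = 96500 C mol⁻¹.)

208 L

Q = I·t = 32.80 A × 54000 s = 1771000 C.
n(e⁻) = Q/F = 1771000 / 96500 = 18.35 mol.
2 electrons are transferred per Cl₂ molecule, so n(Cl₂) = 18.35 / 2 = 9.177 mol.
V = n × V_m = 9.177 × 22.7 = 208 L.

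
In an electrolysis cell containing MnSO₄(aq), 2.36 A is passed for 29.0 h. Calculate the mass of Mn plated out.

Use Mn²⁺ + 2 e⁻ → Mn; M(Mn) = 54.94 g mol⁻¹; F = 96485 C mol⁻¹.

70.1 g

Q = I·t = 2.360 A × 104400 s = 246400 C.
n(e⁻) = Q/F = 246400 / 96485 = 2.554 mol.
Mn²⁺ + 2 e⁻ → Mn, so n(Mn) = n(e⁻)/2 = 1.277 mol.
m = n·M = 1.277 × 54.94 = 70.1 g.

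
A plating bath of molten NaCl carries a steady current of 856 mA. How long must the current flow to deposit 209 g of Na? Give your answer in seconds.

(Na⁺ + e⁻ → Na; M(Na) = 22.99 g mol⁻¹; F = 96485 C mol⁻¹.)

n(Na) = m/M = 209 / 22.99 = 9.091 mol.
Each Na atom requires 1 electron, so n(e⁻) = 1 × 9.091 = 9.091 mol.
Q = n(e⁻)·F = 9.091 × 96485 = 877100 C.
t = Q/I = 877100 / 0.8560 A = 1025000 s.

1.02 × 10⁶ s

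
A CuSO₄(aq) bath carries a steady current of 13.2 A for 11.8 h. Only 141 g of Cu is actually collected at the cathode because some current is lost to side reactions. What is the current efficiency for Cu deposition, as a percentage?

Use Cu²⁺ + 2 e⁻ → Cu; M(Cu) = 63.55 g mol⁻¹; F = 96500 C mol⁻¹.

76.4 %

Q = I·t = 13.20 × 42480 = 560700 C; n(e⁻) = 560700/96500 = 5.811 mol.
Theoretical n(Cu) = n(e⁻)/2 = 2.905 mol, i.e. m_theo = 2.905 × 63.55 = 184.6 g.
Efficiency = m_actual / m_theo = 141 / 184.6 = 76.4 %.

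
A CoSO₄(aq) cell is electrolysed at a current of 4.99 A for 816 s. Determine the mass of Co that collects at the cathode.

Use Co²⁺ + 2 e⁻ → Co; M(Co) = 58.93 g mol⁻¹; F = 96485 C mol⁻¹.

1.24 g

Q = I·t = 4.990 A × 816.00 s = 4072 C.
n(e⁻) = Q/F = 4072 / 96485 = 0.04220 mol.
Co²⁺ + 2 e⁻ → Co, so n(Co) = n(e⁻)/2 = 0.02110 mol.
m = n·M = 0.02110 × 58.93 = 1.24 g.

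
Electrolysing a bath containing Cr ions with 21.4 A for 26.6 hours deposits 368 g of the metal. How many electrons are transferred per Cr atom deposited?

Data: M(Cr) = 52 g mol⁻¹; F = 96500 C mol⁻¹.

3

Q = I·t = 21.40 A × 95760 s = 2049000 C, so n(e⁻) = 2049000/96500 = 21.24 mol.
n(Cr) deposited = 368 / 52 = 7.077 mol.
Electrons per atom = n(e⁻)/n(Cr) = 21.24 / 7.077 = 3.00 ≈ 3, so the ion is Cr³⁺.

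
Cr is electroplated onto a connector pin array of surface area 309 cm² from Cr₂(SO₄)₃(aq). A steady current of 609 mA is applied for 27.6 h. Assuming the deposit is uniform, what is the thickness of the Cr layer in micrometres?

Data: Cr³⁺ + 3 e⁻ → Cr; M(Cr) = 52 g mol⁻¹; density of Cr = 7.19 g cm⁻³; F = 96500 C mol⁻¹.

Q = I·t = 0.6090 × 99360 = 60510 C; n(e⁻) = 0.6270 mol.
n(Cr) = n(e⁻)/3 = 0.2090 mol, so m = 0.2090 × 52 = 10.87 g.
Volume = m/ρ = 10.87 / 7.19 = 1.512 cm³.
Thickness = V/A = 1.512 / 309 = 0.00489 cm = 48.9 μm.

48.9 μm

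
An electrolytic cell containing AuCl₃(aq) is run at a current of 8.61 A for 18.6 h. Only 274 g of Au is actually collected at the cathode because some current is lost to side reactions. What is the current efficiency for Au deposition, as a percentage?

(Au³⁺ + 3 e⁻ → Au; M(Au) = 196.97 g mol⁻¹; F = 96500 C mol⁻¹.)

69.9 %

Q = I·t = 8.610 × 66960 = 576500 C; n(e⁻) = 576500/96500 = 5.974 mol.
Theoretical n(Au) = n(e⁻)/3 = 1.991 mol, i.e. m_theo = 1.991 × 196.97 = 392.3 g.
Efficiency = m_actual / m_theo = 274 / 392.3 = 69.9 %.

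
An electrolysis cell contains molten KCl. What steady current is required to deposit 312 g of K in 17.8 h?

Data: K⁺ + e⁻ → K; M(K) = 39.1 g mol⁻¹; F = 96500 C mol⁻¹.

12.0 A

n(K) = 312 / 39.1 = 7.980 mol.
n(e⁻) = 1 × 7.980 = 7.980 mol.
Q = n(e⁻)·F = 7.980 × 96500 = 770000 C.
I = Q/t = 770000 / 64080 s = 12.0 A.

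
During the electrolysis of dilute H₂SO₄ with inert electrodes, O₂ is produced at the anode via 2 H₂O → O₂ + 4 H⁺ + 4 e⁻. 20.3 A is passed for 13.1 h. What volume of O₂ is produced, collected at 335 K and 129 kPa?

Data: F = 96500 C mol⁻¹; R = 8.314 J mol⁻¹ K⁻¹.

Q = I·t = 20.30 A × 47160 s = 957300 C.
n(e⁻) = Q/F = 957300 / 96500 = 9.921 mol.
4 electrons are transferred per O₂ molecule, so n(O₂) = 9.921 / 4 = 2.480 mol.
V = nRT/P = (2.480 × 8.314 × 335) / (129 × 10³ Pa) = 0.0535 m³ = 53.5 L.

53.5 L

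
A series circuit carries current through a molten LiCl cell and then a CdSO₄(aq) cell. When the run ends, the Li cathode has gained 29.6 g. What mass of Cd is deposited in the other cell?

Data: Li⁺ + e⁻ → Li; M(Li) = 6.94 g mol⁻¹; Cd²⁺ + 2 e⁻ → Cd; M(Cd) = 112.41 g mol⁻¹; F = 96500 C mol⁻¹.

n(Li) = 29.6 / 6.94 = 4.265 mol.
Since Li⁺ + e⁻ → Li, n(e⁻) passed = 1 × 4.265 = 4.265 mol.
Cells in series carry the same charge, so the same 4.265 mol of electrons passes through cell 2.
Cd²⁺ + 2 e⁻ → Cd, so n(Cd) = 4.265 / 2 = 2.133 mol.
m(Cd) = 2.133 × 112.41 = 240 g.

240 g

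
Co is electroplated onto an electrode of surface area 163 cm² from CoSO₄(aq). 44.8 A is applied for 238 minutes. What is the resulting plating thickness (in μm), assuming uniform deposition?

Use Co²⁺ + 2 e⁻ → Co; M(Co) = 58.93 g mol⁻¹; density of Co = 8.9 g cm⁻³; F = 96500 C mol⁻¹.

Q = I·t = 44.80 × 14280 = 639700 C; n(e⁻) = 6.629 mol.
n(Co) = n(e⁻)/2 = 3.315 mol, so m = 3.315 × 58.93 = 195.3 g.
Volume = m/ρ = 195.3 / 8.9 = 21.95 cm³.
Thickness = V/A = 21.95 / 163 = 0.135 cm = 1350 μm.

1350 μm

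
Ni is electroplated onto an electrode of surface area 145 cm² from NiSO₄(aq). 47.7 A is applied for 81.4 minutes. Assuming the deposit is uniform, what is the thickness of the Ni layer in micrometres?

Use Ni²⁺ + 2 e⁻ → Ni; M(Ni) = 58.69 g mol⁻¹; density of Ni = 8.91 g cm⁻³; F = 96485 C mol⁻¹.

548 μm

Q = I·t = 47.70 × 4884.0 = 233000 C; n(e⁻) = 2.415 mol.
n(Ni) = n(e⁻)/2 = 1.207 mol, so m = 1.207 × 58.69 = 70.85 g.
Volume = m/ρ = 70.85 / 8.91 = 7.952 cm³.
Thickness = V/A = 7.952 / 145 = 0.0548 cm = 548 μm.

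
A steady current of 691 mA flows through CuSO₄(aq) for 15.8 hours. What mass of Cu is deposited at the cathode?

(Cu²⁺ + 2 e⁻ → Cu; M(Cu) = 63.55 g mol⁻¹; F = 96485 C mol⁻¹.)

Q = I·t = 0.6910 A × 56880 s = 39300 C.
n(e⁻) = Q/F = 39300 / 96485 = 0.4074 mol.
Cu²⁺ + 2 e⁻ → Cu, so n(Cu) = n(e⁻)/2 = 0.2037 mol.
m = n·M = 0.2037 × 63.55 = 12.9 g.

12.9 g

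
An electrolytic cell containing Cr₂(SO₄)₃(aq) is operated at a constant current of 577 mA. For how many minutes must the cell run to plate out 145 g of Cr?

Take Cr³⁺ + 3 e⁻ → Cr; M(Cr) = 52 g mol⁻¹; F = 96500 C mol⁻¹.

n(Cr) = m/M = 145 / 52 = 2.788 mol.
Each Cr atom requires 3 electrons, so n(e⁻) = 3 × 2.788 = 8.365 mol.
Q = n(e⁻)·F = 8.365 × 96500 = 807300 C.
t = Q/I = 807300 / 0.5770 A = 1399000 s = 23300 min.

23300 min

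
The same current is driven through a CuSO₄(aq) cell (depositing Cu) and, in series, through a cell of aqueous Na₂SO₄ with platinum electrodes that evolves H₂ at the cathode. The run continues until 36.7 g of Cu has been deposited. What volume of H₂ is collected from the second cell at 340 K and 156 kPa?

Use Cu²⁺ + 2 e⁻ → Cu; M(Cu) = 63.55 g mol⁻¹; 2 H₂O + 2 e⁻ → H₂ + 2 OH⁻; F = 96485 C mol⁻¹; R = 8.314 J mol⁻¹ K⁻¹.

10.5 L

n(Cu) = 36.7 / 63.55 = 0.5775 mol, so n(e⁻) = 2 × 0.5775 = 1.155 mol.
The cells are in series, so the same 1.155 mol of electrons passes through the second cell.
2 H₂O + 2 e⁻ → H₂ + 2 OH⁻ — 2 mol e⁻ per mol H₂, so n(H₂) = 1.155/2 = 0.5775 mol.
V = nRT/P = (0.5775 × 8.314 × 340) / (156 × 10³) = 0.0105 m³ = 10.5 L.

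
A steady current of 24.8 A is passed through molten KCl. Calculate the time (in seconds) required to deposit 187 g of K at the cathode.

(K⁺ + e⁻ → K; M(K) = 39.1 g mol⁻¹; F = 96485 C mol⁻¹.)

n(K) = m/M = 187 / 39.1 = 4.783 mol.
Each K atom requires 1 electron, so n(e⁻) = 1 × 4.783 = 4.783 mol.
Q = n(e⁻)·F = 4.783 × 96485 = 461400 C.
t = Q/I = 461400 / 24.80 A = 18610 s.

18600 s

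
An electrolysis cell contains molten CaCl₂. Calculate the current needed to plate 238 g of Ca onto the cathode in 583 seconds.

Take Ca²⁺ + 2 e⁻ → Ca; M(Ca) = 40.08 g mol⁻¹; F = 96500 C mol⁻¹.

n(Ca) = 238 / 40.08 = 5.938 mol.
n(e⁻) = 2 × 5.938 = 11.88 mol.
Q = n(e⁻)·F = 11.88 × 96500 = 1146000 C.
I = Q/t = 1146000 / 583.00 s = 1970 A.

1970 A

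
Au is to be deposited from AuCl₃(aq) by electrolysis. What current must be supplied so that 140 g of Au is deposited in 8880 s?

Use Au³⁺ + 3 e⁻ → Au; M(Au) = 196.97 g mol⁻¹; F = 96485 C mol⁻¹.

23.2 A

n(Au) = 140 / 196.97 = 0.7108 mol.
n(e⁻) = 3 × 0.7108 = 2.132 mol.
Q = n(e⁻)·F = 2.132 × 96485 = 205700 C.
I = Q/t = 205700 / 8880.0 s = 23.2 A.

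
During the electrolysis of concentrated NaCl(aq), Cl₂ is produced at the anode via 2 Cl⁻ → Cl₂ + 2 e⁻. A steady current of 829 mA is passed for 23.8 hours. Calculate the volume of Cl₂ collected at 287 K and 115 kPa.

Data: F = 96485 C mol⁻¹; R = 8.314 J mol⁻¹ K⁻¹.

7.64 L

Q = I·t = 0.8290 A × 85680 s = 71030 C.
n(e⁻) = Q/F = 71030 / 96485 = 0.7362 mol.
2 electrons are transferred per Cl₂ molecule, so n(Cl₂) = 0.7362 / 2 = 0.3681 mol.
V = nRT/P = (0.3681 × 8.314 × 287) / (115 × 10³ Pa) = 0.00764 m³ = 7.64 L.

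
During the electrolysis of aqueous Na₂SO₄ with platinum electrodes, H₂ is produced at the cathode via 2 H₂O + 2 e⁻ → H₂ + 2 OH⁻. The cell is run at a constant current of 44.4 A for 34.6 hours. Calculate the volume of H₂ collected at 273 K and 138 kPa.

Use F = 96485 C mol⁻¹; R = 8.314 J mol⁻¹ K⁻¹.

Q = I·t = 44.40 A × 124560 s = 5530000 C.
n(e⁻) = Q/F = 5530000 / 96485 = 57.32 mol.
2 electrons are transferred per H₂ molecule, so n(H₂) = 57.32 / 2 = 28.66 mol.
V = nRT/P = (28.66 × 8.314 × 273) / (138 × 10³ Pa) = 0.471 m³ = 471 L.

471 L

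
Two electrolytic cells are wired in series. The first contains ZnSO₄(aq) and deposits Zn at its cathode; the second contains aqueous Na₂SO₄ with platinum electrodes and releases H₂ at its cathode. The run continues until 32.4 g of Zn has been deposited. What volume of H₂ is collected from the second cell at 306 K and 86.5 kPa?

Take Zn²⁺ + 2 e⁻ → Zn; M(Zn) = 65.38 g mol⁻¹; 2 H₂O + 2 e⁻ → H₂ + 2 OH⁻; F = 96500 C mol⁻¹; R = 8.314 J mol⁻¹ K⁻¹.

n(Zn) = 32.4 / 65.38 = 0.4956 mol, so n(e⁻) = 2 × 0.4956 = 0.9911 mol.
The cells are in series, so the same 0.9911 mol of electrons passes through the second cell.
2 H₂O + 2 e⁻ → H₂ + 2 OH⁻ — 2 mol e⁻ per mol H₂, so n(H₂) = 0.9911/2 = 0.4956 mol.
V = nRT/P = (0.4956 × 8.314 × 306) / (86.5 × 10³) = 0.0146 m³ = 14.6 L.

14.6 L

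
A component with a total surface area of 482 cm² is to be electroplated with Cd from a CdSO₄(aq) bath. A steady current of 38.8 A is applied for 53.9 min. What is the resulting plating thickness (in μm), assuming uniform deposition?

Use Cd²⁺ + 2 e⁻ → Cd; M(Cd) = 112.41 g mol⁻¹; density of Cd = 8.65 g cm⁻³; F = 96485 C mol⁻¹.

175 μm

Q = I·t = 38.80 × 3234.0 = 125500 C; n(e⁻) = 1.301 mol.
n(Cd) = n(e⁻)/2 = 0.6503 mol, so m = 0.6503 × 112.41 = 73.09 g.
Volume = m/ρ = 73.09 / 8.65 = 8.450 cm³.
Thickness = V/A = 8.450 / 482 = 0.0175 cm = 175 μm.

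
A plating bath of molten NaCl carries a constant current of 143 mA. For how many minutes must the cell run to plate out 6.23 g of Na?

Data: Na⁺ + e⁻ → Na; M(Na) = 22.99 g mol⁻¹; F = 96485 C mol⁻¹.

3050 min

n(Na) = m/M = 6.23 / 22.99 = 0.2710 mol.
Each Na atom requires 1 electron, so n(e⁻) = 1 × 0.2710 = 0.2710 mol.
Q = n(e⁻)·F = 0.2710 × 96485 = 26150 C.
t = Q/I = 26150 / 0.1430 A = 182800 s = 3050 min.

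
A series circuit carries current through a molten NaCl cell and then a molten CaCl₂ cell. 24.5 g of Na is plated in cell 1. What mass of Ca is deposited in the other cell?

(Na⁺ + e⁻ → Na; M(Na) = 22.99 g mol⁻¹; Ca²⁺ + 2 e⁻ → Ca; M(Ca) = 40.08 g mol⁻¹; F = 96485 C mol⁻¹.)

21.4 g

n(Na) = 24.5 / 22.99 = 1.066 mol.
Since Na⁺ + e⁻ → Na, n(e⁻) passed = 1 × 1.066 = 1.066 mol.
Cells in series carry the same charge, so the same 1.066 mol of electrons passes through cell 2.
Ca²⁺ + 2 e⁻ → Ca, so n(Ca) = 1.066 / 2 = 0.5328 mol.
m(Ca) = 0.5328 × 40.08 = 21.4 g.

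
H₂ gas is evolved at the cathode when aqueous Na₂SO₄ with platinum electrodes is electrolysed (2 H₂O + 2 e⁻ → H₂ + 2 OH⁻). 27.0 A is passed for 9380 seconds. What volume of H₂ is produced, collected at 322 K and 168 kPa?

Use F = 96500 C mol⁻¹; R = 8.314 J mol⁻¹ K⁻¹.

20.9 L

Q = I·t = 27.00 A × 9380.0 s = 253300 C.
n(e⁻) = Q/F = 253300 / 96500 = 2.624 mol.
2 electrons are transferred per H₂ molecule, so n(H₂) = 2.624 / 2 = 1.312 mol.
V = nRT/P = (1.312 × 8.314 × 322) / (168 × 10³ Pa) = 0.0209 m³ = 20.9 L.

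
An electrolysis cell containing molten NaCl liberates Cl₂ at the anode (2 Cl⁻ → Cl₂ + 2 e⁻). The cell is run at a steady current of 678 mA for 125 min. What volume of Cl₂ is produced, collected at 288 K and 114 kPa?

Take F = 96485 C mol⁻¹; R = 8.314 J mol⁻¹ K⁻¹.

Q = I·t = 0.6780 A × 7500.0 s = 5085 C.
n(e⁻) = Q/F = 5085 / 96485 = 0.05270 mol.
2 electrons are transferred per Cl₂ molecule, so n(Cl₂) = 0.05270 / 2 = 0.02635 mol.
V = nRT/P = (0.02635 × 8.314 × 288) / (114 × 10³ Pa) = 5.53 × 10⁻⁴ m³ = 0.553 L.

0.553 L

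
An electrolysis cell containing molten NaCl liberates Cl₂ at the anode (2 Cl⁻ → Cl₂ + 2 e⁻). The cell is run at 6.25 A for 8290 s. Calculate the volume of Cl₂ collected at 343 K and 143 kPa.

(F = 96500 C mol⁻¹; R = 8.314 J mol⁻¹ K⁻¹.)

Q = I·t = 6.250 A × 8290.0 s = 51810 C.
n(e⁻) = Q/F = 51810 / 96500 = 0.5369 mol.
2 electrons are transferred per Cl₂ molecule, so n(Cl₂) = 0.5369 / 2 = 0.2685 mol.
V = nRT/P = (0.2685 × 8.314 × 343) / (143 × 10³ Pa) = 0.00535 m³ = 5.35 L.

5.35 L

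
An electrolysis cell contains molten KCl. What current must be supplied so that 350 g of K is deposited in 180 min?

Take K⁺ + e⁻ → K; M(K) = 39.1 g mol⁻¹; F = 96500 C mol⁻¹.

80.0 A

n(K) = 350 / 39.1 = 8.951 mol.
n(e⁻) = 1 × 8.951 = 8.951 mol.
Q = n(e⁻)·F = 8.951 × 96500 = 863800 C.
I = Q/t = 863800 / 10800 s = 80.0 A.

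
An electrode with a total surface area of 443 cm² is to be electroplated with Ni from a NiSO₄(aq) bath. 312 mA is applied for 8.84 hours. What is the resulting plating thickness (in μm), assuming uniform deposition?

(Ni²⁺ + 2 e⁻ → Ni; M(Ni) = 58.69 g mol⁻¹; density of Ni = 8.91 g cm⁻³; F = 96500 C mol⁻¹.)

Q = I·t = 0.3120 × 31824 = 9929 C; n(e⁻) = 0.1029 mol.
n(Ni) = n(e⁻)/2 = 0.05145 mol, so m = 0.05145 × 58.69 = 3.019 g.
Volume = m/ρ = 3.019 / 8.91 = 0.3389 cm³.
Thickness = V/A = 0.3389 / 443 = 7.65 × 10⁻⁴ cm = 7.65 μm.

7.65 μm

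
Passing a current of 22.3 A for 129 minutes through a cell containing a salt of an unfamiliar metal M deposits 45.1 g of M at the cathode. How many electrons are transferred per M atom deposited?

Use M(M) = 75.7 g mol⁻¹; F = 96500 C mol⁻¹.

Q = I·t = 22.30 A × 7740.0 s = 172600 C, so n(e⁻) = 172600/96500 = 1.789 mol.
n(M) deposited = 45.1 / 75.7 = 0.5958 mol.
Electrons per atom = n(e⁻)/n(M) = 1.789 / 0.5958 = 3.00 ≈ 3, so the ion is M³⁺.

3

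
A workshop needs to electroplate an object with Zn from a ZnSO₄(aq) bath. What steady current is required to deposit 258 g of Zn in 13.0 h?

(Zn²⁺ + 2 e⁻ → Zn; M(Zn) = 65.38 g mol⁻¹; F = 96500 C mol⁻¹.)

n(Zn) = 258 / 65.38 = 3.946 mol.
n(e⁻) = 2 × 3.946 = 7.892 mol.
Q = n(e⁻)·F = 7.892 × 96500 = 761600 C.
I = Q/t = 761600 / 46800 s = 16.3 A.

16.3 A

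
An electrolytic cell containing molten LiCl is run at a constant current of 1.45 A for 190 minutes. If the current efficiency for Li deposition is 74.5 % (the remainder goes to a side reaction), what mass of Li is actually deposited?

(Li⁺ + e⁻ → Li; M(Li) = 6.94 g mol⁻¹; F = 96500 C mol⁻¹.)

0.886 g

Q = I·t = 1.450 × 11400 = 16530 C.
n(e⁻) = 16530/96500 = 0.1713 mol; theoretically n(Li) = 0.1713/1 = 0.1713 mol, m_theo = 1.189 g.
At 74.5 % efficiency, m_actual = 0.745 × 1.189 = 0.886 g.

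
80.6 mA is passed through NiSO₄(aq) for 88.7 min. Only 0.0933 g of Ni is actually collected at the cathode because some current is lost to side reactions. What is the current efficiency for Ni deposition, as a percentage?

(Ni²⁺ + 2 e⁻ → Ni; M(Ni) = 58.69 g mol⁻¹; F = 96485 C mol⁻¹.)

Q = I·t = 0.08060 × 5322.0 = 429.0 C; n(e⁻) = 429.0/96485 = 0.004446 mol.
Theoretical n(Ni) = n(e⁻)/2 = 0.002223 mol, i.e. m_theo = 0.002223 × 58.69 = 0.1305 g.
Efficiency = m_actual / m_theo = 0.0933 / 0.1305 = 71.5 %.

71.5 %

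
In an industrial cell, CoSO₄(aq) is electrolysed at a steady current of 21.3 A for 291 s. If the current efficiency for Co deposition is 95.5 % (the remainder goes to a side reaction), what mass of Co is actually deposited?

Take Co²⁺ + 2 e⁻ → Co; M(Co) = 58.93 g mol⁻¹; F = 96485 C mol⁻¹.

1.81 g

Q = I·t = 21.30 × 291.00 = 6198 C.
n(e⁻) = 6198/96485 = 0.06424 mol; theoretically n(Co) = 0.06424/2 = 0.03212 mol, m_theo = 1.893 g.
At 95.5 % efficiency, m_actual = 0.955 × 1.893 = 1.81 g.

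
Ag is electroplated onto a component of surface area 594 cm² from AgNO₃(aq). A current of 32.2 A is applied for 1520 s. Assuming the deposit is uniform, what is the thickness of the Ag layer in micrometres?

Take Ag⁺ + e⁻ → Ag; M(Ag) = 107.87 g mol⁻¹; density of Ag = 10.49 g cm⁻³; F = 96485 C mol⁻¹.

Q = I·t = 32.20 × 1520.0 = 48940 C; n(e⁻) = 0.5073 mol.
n(Ag) = n(e⁻)/1 = 0.5073 mol, so m = 0.5073 × 107.87 = 54.72 g.
Volume = m/ρ = 54.72 / 10.49 = 5.216 cm³.
Thickness = V/A = 5.216 / 594 = 0.00878 cm = 87.8 μm.

87.8 μm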